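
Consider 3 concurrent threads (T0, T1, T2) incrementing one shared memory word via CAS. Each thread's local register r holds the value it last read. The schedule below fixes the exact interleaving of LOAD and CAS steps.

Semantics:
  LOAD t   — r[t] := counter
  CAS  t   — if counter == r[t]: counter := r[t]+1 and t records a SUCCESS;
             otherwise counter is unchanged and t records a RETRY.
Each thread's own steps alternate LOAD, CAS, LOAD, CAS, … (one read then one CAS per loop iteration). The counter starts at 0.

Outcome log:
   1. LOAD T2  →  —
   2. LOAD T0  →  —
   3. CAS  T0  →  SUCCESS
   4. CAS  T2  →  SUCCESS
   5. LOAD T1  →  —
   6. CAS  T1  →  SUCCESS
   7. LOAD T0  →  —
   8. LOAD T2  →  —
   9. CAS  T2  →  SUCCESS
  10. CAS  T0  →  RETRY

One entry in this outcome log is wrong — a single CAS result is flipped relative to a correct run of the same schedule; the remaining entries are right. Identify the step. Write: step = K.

Reference trace:
T2 LOAD — after: cnt=0, r=0 — load
T0 LOAD — after: cnt=0, r=0 — load
T0 CAS — after: cnt=1, r=0 — ok
T2 CAS — after: cnt=1, r=0 — retry
T1 LOAD — after: cnt=1, r=1 — load
T1 CAS — after: cnt=2, r=1 — ok
T0 LOAD — after: cnt=2, r=2 — load
T2 LOAD — after: cnt=2, r=2 — load
T2 CAS — after: cnt=3, r=2 — ok
T0 CAS — after: cnt=3, r=2 — retry
Flip is step 4.

step = 4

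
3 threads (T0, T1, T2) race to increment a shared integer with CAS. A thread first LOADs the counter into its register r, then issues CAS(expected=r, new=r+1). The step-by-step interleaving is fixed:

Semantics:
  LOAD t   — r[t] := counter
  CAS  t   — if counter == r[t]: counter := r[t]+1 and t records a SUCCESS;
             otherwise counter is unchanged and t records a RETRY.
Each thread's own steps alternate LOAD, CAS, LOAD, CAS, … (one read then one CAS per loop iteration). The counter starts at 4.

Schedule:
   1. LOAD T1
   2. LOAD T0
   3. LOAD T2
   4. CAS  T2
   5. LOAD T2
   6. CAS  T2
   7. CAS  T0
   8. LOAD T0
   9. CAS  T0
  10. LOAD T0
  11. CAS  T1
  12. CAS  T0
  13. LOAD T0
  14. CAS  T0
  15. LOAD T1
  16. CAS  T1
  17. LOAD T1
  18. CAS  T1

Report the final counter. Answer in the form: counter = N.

counter = 11

step 1: T1 LOAD ⇒ load; ctr=4 reg=4
step 2: T0 LOAD ⇒ load; ctr=4 reg=4
step 3: T2 LOAD ⇒ load; ctr=4 reg=4
step 4: T2 CAS ⇒ ok; ctr=5 reg=4
step 5: T2 LOAD ⇒ load; ctr=5 reg=5
step 6: T2 CAS ⇒ ok; ctr=6 reg=5
step 7: T0 CAS ⇒ retry; ctr=6 reg=4
step 8: T0 LOAD ⇒ load; ctr=6 reg=6
step 9: T0 CAS ⇒ ok; ctr=7 reg=6
step 10: T0 LOAD ⇒ load; ctr=7 reg=7
step 11: T1 CAS ⇒ retry; ctr=7 reg=4
step 12: T0 CAS ⇒ ok; ctr=8 reg=7
step 13: T0 LOAD ⇒ load; ctr=8 reg=8
step 14: T0 CAS ⇒ ok; ctr=9 reg=8
step 15: T1 LOAD ⇒ load; ctr=9 reg=9
step 16: T1 CAS ⇒ ok; ctr=10 reg=9
step 17: T1 LOAD ⇒ load; ctr=10 reg=10
step 18: T1 CAS ⇒ ok; ctr=11 reg=10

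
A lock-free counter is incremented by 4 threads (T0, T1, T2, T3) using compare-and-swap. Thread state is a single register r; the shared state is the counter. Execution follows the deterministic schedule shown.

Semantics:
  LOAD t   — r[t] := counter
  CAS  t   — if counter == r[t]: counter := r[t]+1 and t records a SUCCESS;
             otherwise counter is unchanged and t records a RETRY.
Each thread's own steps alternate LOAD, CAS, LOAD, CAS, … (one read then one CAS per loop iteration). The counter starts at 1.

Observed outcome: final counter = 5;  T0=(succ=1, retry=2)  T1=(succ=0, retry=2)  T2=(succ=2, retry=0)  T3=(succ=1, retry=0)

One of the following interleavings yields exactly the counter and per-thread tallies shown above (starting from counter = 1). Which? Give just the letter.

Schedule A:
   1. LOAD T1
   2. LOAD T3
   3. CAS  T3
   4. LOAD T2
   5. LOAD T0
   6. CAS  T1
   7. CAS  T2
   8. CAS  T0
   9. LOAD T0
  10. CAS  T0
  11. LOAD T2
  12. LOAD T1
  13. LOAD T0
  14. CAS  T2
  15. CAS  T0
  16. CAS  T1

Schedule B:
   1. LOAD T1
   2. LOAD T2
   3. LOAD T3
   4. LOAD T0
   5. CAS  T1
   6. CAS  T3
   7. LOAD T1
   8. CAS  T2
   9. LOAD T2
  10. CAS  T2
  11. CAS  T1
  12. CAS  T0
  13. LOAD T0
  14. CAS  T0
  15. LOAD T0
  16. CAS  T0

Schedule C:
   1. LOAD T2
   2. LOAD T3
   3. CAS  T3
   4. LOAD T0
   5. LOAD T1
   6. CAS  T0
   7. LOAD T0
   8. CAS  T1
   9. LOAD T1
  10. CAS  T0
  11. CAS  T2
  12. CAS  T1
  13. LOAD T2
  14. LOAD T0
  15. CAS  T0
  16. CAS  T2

A

Tracing schedule A:
1. LOAD T1 → mem=1 r[T1]=1 [LOAD]
2. LOAD T3 → mem=1 r[T3]=1 [LOAD]
3. CAS T3 → mem=2 r[T3]=1 [OK]
4. LOAD T2 → mem=2 r[T2]=2 [LOAD]
5. LOAD T0 → mem=2 r[T0]=2 [LOAD]
6. CAS T1 → mem=2 r[T1]=1 [RETRY]
7. CAS T2 → mem=3 r[T2]=2 [OK]
8. CAS T0 → mem=3 r[T0]=2 [RETRY]
9. LOAD T0 → mem=3 r[T0]=3 [LOAD]
10. CAS T0 → mem=4 r[T0]=3 [OK]
11. LOAD T2 → mem=4 r[T2]=4 [LOAD]
12. LOAD T1 → mem=4 r[T1]=4 [LOAD]
13. LOAD T0 → mem=4 r[T0]=4 [LOAD]
14. CAS T2 → mem=5 r[T2]=4 [OK]
15. CAS T0 → mem=5 r[T0]=4 [RETRY]
16. CAS T1 → mem=5 r[T1]=4 [RETRY]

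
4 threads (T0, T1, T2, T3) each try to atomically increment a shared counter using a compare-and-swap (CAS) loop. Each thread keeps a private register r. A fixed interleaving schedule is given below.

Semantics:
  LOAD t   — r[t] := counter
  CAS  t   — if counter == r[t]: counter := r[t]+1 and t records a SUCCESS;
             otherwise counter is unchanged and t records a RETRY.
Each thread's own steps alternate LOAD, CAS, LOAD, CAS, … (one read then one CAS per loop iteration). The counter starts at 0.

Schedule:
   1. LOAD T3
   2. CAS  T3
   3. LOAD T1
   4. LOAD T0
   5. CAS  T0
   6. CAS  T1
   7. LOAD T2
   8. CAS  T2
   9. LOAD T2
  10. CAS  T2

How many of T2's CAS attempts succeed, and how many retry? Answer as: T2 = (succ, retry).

   1) LOAD T3:  M=0  r_T3=0
   2) CAS  T3:  M=1  r_T3=0 ✓
   3) LOAD T1:  M=1  r_T1=1
   4) LOAD T0:  M=1  r_T0=1
   5) CAS  T0:  M=2  r_T0=1 ✓
   6) CAS  T1:  M=2  r_T1=1 ✗
   7) LOAD T2:  M=2  r_T2=2
   8) CAS  T2:  M=3  r_T2=2 ✓
   9) LOAD T2:  M=3  r_T2=3
  10) CAS  T2:  M=4  r_T2=3 ✓

T2 = (2, 0)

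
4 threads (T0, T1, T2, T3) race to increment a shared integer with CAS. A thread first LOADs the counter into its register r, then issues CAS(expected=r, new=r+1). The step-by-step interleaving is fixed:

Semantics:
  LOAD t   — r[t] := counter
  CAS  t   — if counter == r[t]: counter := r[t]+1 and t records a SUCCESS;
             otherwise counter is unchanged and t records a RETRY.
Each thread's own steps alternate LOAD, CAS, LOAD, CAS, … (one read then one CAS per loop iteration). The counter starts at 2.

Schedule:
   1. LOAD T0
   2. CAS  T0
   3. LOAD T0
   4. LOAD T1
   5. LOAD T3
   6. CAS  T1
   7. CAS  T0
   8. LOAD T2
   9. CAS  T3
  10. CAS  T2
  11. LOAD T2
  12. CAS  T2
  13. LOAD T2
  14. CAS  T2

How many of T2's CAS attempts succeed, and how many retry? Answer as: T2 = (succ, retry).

[1] T0.load  rd  (counter 2, T0.r 2)
[2] T0.cas  hit  (counter 3, T0.r 2)
[3] T0.load  rd  (counter 3, T0.r 3)
[4] T1.load  rd  (counter 3, T1.r 3)
[5] T3.load  rd  (counter 3, T3.r 3)
[6] T1.cas  hit  (counter 4, T1.r 3)
[7] T0.cas  miss  (counter 4, T0.r 3)
[8] T2.load  rd  (counter 4, T2.r 4)
[9] T3.cas  miss  (counter 4, T3.r 3)
[10] T2.cas  hit  (counter 5, T2.r 4)
[11] T2.load  rd  (counter 5, T2.r 5)
[12] T2.cas  hit  (counter 6, T2.r 5)
[13] T2.load  rd  (counter 6, T2.r 6)
[14] T2.cas  hit  (counter 7, T2.r 6)

T2 = (3, 0)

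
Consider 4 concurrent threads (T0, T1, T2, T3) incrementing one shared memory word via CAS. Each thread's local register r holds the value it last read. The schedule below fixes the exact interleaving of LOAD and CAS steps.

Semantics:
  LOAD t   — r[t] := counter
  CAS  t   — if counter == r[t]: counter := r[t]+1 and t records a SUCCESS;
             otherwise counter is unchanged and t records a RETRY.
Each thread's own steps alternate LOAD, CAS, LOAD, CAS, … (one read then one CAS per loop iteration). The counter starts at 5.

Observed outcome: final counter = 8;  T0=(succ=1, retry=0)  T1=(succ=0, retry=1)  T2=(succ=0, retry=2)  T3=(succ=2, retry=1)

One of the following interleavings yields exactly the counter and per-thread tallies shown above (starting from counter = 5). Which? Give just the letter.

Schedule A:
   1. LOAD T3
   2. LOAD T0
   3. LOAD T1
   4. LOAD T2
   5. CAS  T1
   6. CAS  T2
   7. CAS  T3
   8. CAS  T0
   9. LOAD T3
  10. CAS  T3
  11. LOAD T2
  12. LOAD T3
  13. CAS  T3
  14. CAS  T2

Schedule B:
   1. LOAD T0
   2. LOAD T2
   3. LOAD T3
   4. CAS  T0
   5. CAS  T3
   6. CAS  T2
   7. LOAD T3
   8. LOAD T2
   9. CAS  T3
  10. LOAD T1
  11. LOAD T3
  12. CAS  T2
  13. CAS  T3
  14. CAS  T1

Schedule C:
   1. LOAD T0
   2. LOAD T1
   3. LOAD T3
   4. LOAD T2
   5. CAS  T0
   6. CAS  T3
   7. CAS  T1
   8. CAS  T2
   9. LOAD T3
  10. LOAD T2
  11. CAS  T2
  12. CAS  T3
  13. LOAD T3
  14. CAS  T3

Simulating candidate B:
[1] T0.load  rd  (counter 5, T0.r 5)
[2] T2.load  rd  (counter 5, T2.r 5)
[3] T3.load  rd  (counter 5, T3.r 5)
[4] T0.cas  hit  (counter 6, T0.r 5)
[5] T3.cas  miss  (counter 6, T3.r 5)
[6] T2.cas  miss  (counter 6, T2.r 5)
[7] T3.load  rd  (counter 6, T3.r 6)
[8] T2.load  rd  (counter 6, T2.r 6)
[9] T3.cas  hit  (counter 7, T3.r 6)
[10] T1.load  rd  (counter 7, T1.r 7)
[11] T3.load  rd  (counter 7, T3.r 7)
[12] T2.cas  miss  (counter 7, T2.r 6)
[13] T3.cas  hit  (counter 8, T3.r 7)
[14] T1.cas  miss  (counter 8, T1.r 7)

B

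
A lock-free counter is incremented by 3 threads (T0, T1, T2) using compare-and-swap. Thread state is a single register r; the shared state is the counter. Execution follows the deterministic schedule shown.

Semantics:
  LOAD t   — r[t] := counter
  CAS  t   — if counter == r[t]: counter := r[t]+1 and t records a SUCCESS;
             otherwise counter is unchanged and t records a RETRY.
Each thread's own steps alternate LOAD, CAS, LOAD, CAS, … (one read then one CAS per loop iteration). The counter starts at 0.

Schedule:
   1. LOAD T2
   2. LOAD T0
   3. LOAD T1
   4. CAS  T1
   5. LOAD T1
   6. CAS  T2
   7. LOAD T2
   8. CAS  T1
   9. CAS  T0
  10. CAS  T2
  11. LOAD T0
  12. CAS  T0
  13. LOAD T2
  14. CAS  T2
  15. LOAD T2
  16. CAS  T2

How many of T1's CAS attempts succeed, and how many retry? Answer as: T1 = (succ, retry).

T1 = (2, 0)

[1] T2.load  rd  (counter 0, T2.r 0)
[2] T0.load  rd  (counter 0, T0.r 0)
[3] T1.load  rd  (counter 0, T1.r 0)
[4] T1.cas  hit  (counter 1, T1.r 0)
[5] T1.load  rd  (counter 1, T1.r 1)
[6] T2.cas  miss  (counter 1, T2.r 0)
[7] T2.load  rd  (counter 1, T2.r 1)
[8] T1.cas  hit  (counter 2, T1.r 1)
[9] T0.cas  miss  (counter 2, T0.r 0)
[10] T2.cas  miss  (counter 2, T2.r 1)
[11] T0.load  rd  (counter 2, T0.r 2)
[12] T0.cas  hit  (counter 3, T0.r 2)
[13] T2.load  rd  (counter 3, T2.r 3)
[14] T2.cas  hit  (counter 4, T2.r 3)
[15] T2.load  rd  (counter 4, T2.r 4)
[16] T2.cas  hit  (counter 5, T2.r 4)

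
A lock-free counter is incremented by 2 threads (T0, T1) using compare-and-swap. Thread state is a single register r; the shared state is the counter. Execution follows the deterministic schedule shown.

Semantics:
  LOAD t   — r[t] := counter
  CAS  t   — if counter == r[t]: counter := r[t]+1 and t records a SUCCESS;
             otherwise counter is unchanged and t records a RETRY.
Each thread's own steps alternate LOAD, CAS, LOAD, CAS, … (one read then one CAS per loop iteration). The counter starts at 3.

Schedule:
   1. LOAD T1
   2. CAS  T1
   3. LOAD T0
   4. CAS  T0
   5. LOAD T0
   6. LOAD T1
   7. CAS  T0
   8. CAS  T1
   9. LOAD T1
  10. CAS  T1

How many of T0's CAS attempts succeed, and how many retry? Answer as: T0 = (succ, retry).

T0 = (2, 0)

T1 LOAD — after: cnt=3, r=3 — load
T1 CAS — after: cnt=4, r=3 — ok
T0 LOAD — after: cnt=4, r=4 — load
T0 CAS — after: cnt=5, r=4 — ok
T0 LOAD — after: cnt=5, r=5 — load
T1 LOAD — after: cnt=5, r=5 — load
T0 CAS — after: cnt=6, r=5 — ok
T1 CAS — after: cnt=6, r=5 — retry
T1 LOAD — after: cnt=6, r=6 — load
T1 CAS — after: cnt=7, r=6 — ok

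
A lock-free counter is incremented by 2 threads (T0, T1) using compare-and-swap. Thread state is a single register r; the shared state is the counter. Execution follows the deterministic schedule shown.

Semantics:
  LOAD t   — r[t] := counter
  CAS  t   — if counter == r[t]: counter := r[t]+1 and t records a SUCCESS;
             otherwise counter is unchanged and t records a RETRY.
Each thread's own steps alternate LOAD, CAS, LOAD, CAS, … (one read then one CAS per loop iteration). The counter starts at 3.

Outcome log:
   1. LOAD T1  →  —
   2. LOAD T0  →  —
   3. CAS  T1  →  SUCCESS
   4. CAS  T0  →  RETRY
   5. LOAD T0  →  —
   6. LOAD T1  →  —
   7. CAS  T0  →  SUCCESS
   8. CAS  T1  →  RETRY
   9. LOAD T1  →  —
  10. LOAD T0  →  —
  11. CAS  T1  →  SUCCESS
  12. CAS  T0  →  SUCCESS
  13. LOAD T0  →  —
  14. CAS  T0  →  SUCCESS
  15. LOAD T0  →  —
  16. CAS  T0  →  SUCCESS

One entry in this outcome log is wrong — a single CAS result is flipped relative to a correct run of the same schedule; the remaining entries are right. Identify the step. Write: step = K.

Correct run:
[1] T1.load  rd  (counter 3, T1.r 3)
[2] T0.load  rd  (counter 3, T0.r 3)
[3] T1.cas  hit  (counter 4, T1.r 3)
[4] T0.cas  miss  (counter 4, T0.r 3)
[5] T0.load  rd  (counter 4, T0.r 4)
[6] T1.load  rd  (counter 4, T1.r 4)
[7] T0.cas  hit  (counter 5, T0.r 4)
[8] T1.cas  miss  (counter 5, T1.r 4)
[9] T1.load  rd  (counter 5, T1.r 5)
[10] T0.load  rd  (counter 5, T0.r 5)
[11] T1.cas  hit  (counter 6, T1.r 5)
[12] T0.cas  miss  (counter 6, T0.r 5)
[13] T0.load  rd  (counter 6, T0.r 6)
[14] T0.cas  hit  (counter 7, T0.r 6)
[15] T0.load  rd  (counter 7, T0.r 7)
[16] T0.cas  hit  (counter 8, T0.r 7)
Log disagrees first at step 12.

step = 12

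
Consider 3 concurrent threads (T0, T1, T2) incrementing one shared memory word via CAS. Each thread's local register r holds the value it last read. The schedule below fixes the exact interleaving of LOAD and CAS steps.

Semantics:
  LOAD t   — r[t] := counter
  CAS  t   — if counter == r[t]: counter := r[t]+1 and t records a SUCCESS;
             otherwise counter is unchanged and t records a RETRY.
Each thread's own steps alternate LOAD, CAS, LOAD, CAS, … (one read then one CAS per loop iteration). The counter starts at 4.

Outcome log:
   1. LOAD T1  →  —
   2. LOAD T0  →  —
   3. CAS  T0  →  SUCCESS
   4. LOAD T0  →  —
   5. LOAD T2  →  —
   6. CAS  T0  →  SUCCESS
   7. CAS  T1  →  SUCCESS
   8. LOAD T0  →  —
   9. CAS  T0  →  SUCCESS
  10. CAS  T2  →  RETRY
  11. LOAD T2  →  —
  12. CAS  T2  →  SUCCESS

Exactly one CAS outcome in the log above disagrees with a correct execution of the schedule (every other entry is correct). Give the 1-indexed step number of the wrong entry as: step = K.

Reference trace:
step 1: T1 LOAD ⇒ load; ctr=4 reg=4
step 2: T0 LOAD ⇒ load; ctr=4 reg=4
step 3: T0 CAS ⇒ ok; ctr=5 reg=4
step 4: T0 LOAD ⇒ load; ctr=5 reg=5
step 5: T2 LOAD ⇒ load; ctr=5 reg=5
step 6: T0 CAS ⇒ ok; ctr=6 reg=5
step 7: T1 CAS ⇒ retry; ctr=6 reg=4
step 8: T0 LOAD ⇒ load; ctr=6 reg=6
step 9: T0 CAS ⇒ ok; ctr=7 reg=6
step 10: T2 CAS ⇒ retry; ctr=7 reg=5
step 11: T2 LOAD ⇒ load; ctr=7 reg=7
step 12: T2 CAS ⇒ ok; ctr=8 reg=7
Log disagrees first at step 7.

step = 7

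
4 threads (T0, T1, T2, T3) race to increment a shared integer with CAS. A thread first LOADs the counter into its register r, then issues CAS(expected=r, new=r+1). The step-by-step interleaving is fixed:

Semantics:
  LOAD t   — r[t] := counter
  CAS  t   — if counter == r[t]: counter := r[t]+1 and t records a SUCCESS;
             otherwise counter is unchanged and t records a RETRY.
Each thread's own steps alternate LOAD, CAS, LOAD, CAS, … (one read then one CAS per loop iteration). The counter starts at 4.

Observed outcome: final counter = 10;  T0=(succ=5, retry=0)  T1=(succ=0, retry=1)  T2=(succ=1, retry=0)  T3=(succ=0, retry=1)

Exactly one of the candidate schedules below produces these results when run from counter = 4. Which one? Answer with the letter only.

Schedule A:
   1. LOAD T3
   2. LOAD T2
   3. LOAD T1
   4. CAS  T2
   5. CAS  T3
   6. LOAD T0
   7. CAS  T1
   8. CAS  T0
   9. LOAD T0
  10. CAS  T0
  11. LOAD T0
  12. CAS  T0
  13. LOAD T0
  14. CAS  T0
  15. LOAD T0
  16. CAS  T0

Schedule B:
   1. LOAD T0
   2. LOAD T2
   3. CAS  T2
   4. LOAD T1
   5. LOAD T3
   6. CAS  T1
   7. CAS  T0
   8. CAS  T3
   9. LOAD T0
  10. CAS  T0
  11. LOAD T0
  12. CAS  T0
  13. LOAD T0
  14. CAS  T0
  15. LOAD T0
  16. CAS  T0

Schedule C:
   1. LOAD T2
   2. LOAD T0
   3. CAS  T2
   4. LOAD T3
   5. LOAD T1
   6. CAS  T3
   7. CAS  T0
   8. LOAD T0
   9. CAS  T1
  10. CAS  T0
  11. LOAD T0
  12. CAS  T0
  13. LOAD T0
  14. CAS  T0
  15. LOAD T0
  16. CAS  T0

Run A:
#1 T3 reads 4
#2 T2 reads 4
#3 T1 reads 4
#4 T2 CAS(4→5) writes; counter now 5
#5 T3 CAS(4→5) fails; counter now 5
#6 T0 reads 5
#7 T1 CAS(4→5) fails; counter now 5
#8 T0 CAS(5→6) writes; counter now 6
#9 T0 reads 6
#10 T0 CAS(6→7) writes; counter now 7
#11 T0 reads 7
#12 T0 CAS(7→8) writes; counter now 8
#13 T0 reads 8
#14 T0 CAS(8→9) writes; counter now 9
#15 T0 reads 9
#16 T0 CAS(9→10) writes; counter now 10

A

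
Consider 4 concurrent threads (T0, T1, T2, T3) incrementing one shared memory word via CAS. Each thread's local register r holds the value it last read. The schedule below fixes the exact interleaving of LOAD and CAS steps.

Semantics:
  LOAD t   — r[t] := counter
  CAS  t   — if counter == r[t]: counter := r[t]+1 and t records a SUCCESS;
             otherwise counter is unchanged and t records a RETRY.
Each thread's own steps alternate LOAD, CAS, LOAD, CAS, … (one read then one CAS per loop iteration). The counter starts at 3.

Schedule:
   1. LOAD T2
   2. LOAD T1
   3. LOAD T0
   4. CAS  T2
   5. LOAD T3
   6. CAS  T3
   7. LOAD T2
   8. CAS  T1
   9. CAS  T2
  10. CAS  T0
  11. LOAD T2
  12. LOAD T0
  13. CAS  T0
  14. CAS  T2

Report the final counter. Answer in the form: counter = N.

counter = 7

1. LOAD T2 → mem=3 r[T2]=3 [LOAD]
2. LOAD T1 → mem=3 r[T1]=3 [LOAD]
3. LOAD T0 → mem=3 r[T0]=3 [LOAD]
4. CAS T2 → mem=4 r[T2]=3 [OK]
5. LOAD T3 → mem=4 r[T3]=4 [LOAD]
6. CAS T3 → mem=5 r[T3]=4 [OK]
7. LOAD T2 → mem=5 r[T2]=5 [LOAD]
8. CAS T1 → mem=5 r[T1]=3 [RETRY]
9. CAS T2 → mem=6 r[T2]=5 [OK]
10. CAS T0 → mem=6 r[T0]=3 [RETRY]
11. LOAD T2 → mem=6 r[T2]=6 [LOAD]
12. LOAD T0 → mem=6 r[T0]=6 [LOAD]
13. CAS T0 → mem=7 r[T0]=6 [OK]
14. CAS T2 → mem=7 r[T2]=6 [RETRY]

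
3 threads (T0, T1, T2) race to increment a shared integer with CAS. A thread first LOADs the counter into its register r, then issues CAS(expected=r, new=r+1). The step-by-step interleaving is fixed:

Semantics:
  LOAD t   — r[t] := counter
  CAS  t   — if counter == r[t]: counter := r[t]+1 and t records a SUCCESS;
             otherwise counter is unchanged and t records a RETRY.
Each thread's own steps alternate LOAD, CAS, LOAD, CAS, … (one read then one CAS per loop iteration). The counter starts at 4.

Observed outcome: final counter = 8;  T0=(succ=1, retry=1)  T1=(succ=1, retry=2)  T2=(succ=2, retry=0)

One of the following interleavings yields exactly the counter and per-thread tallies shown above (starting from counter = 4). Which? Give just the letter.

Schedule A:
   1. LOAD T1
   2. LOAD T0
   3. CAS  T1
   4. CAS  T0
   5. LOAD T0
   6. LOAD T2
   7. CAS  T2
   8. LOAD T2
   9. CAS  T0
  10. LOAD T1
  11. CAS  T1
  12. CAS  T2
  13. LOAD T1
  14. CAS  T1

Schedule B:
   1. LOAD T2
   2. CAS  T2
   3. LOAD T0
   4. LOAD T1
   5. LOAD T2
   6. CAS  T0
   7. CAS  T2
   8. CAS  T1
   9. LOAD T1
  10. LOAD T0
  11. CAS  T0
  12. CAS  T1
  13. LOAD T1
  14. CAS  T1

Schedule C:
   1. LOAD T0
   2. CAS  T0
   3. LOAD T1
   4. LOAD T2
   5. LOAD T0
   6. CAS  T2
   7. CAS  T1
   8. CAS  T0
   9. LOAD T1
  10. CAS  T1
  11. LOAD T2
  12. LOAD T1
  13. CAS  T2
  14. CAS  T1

Tracing schedule C:
step 1: T0 LOAD ⇒ load; ctr=4 reg=4
step 2: T0 CAS ⇒ ok; ctr=5 reg=4
step 3: T1 LOAD ⇒ load; ctr=5 reg=5
step 4: T2 LOAD ⇒ load; ctr=5 reg=5
step 5: T0 LOAD ⇒ load; ctr=5 reg=5
step 6: T2 CAS ⇒ ok; ctr=6 reg=5
step 7: T1 CAS ⇒ retry; ctr=6 reg=5
step 8: T0 CAS ⇒ retry; ctr=6 reg=5
step 9: T1 LOAD ⇒ load; ctr=6 reg=6
step 10: T1 CAS ⇒ ok; ctr=7 reg=6
step 11: T2 LOAD ⇒ load; ctr=7 reg=7
step 12: T1 LOAD ⇒ load; ctr=7 reg=7
step 13: T2 CAS ⇒ ok; ctr=8 reg=7
step 14: T1 CAS ⇒ retry; ctr=8 reg=7

C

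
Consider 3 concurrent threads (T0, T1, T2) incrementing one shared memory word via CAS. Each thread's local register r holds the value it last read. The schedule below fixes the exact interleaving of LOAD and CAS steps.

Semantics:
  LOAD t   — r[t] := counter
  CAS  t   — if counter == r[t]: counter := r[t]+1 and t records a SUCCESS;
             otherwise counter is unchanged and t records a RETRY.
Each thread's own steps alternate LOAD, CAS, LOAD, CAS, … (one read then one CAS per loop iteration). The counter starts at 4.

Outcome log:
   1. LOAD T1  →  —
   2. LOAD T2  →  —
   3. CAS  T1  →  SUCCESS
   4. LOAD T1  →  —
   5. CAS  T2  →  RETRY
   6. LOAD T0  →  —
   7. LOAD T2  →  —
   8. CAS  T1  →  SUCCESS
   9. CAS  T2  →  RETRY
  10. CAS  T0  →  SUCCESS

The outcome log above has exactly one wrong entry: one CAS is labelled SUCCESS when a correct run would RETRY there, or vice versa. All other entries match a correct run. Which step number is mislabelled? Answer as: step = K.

Correct run:
T1 LOAD — after: cnt=4, r=4 — load
T2 LOAD — after: cnt=4, r=4 — load
T1 CAS — after: cnt=5, r=4 — ok
T1 LOAD — after: cnt=5, r=5 — load
T2 CAS — after: cnt=5, r=4 — retry
T0 LOAD — after: cnt=5, r=5 — load
T2 LOAD — after: cnt=5, r=5 — load
T1 CAS — after: cnt=6, r=5 — ok
T2 CAS — after: cnt=6, r=5 — retry
T0 CAS — after: cnt=6, r=5 — retry
Flip is step 10.

step = 10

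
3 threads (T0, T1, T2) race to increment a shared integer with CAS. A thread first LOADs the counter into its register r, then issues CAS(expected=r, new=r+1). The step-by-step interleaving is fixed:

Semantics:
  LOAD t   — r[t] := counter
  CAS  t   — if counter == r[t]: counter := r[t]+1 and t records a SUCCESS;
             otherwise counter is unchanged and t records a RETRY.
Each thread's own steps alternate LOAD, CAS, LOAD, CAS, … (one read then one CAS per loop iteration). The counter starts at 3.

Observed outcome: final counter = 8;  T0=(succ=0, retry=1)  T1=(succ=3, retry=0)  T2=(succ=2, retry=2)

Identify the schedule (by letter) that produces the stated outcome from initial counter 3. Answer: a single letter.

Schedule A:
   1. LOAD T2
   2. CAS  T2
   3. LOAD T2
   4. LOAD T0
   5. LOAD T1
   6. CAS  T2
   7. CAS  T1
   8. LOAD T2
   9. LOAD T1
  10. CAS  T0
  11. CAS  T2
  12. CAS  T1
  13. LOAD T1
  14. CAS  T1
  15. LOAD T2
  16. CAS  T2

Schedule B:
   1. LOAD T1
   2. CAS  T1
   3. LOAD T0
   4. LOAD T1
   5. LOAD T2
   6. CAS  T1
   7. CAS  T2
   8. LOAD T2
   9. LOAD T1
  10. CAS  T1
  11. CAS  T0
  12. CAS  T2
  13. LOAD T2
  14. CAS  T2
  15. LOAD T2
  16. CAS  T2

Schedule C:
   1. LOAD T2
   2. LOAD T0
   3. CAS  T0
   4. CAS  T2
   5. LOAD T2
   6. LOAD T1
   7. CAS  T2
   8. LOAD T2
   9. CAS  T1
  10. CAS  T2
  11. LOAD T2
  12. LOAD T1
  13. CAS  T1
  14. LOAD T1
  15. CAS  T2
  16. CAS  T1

B

Run B:
T1 LOAD — after: cnt=3, r=3 — load
T1 CAS — after: cnt=4, r=3 — ok
T0 LOAD — after: cnt=4, r=4 — load
T1 LOAD — after: cnt=4, r=4 — load
T2 LOAD — after: cnt=4, r=4 — load
T1 CAS — after: cnt=5, r=4 — ok
T2 CAS — after: cnt=5, r=4 — retry
T2 LOAD — after: cnt=5, r=5 — load
T1 LOAD — after: cnt=5, r=5 — load
T1 CAS — after: cnt=6, r=5 — ok
T0 CAS — after: cnt=6, r=4 — retry
T2 CAS — after: cnt=6, r=5 — retry
T2 LOAD — after: cnt=6, r=6 — load
T2 CAS — after: cnt=7, r=6 — ok
T2 LOAD — after: cnt=7, r=7 — load
T2 CAS — after: cnt=8, r=7 — ok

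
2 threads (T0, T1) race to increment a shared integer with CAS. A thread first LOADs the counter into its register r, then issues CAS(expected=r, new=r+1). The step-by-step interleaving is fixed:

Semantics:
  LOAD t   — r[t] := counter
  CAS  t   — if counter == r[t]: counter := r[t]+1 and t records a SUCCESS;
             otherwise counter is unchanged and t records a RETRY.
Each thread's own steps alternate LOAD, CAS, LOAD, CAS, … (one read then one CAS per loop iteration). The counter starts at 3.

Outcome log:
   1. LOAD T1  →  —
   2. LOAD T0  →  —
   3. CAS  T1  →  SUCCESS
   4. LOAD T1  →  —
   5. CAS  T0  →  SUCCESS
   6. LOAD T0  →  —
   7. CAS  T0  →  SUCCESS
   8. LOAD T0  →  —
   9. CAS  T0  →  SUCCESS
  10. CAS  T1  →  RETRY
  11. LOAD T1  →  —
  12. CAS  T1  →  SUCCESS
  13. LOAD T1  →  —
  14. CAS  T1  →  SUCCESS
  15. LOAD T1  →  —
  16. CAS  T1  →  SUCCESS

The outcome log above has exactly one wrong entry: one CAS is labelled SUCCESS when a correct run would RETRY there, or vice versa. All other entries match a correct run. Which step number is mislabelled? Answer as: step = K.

Reference trace:
step 1: T1 LOAD ⇒ load; ctr=3 reg=3
step 2: T0 LOAD ⇒ load; ctr=3 reg=3
step 3: T1 CAS ⇒ ok; ctr=4 reg=3
step 4: T1 LOAD ⇒ load; ctr=4 reg=4
step 5: T0 CAS ⇒ retry; ctr=4 reg=3
step 6: T0 LOAD ⇒ load; ctr=4 reg=4
step 7: T0 CAS ⇒ ok; ctr=5 reg=4
step 8: T0 LOAD ⇒ load; ctr=5 reg=5
step 9: T0 CAS ⇒ ok; ctr=6 reg=5
step 10: T1 CAS ⇒ retry; ctr=6 reg=4
step 11: T1 LOAD ⇒ load; ctr=6 reg=6
step 12: T1 CAS ⇒ ok; ctr=7 reg=6
step 13: T1 LOAD ⇒ load; ctr=7 reg=7
step 14: T1 CAS ⇒ ok; ctr=8 reg=7
step 15: T1 LOAD ⇒ load; ctr=8 reg=8
step 16: T1 CAS ⇒ ok; ctr=9 reg=8
Flip is step 5.

step = 5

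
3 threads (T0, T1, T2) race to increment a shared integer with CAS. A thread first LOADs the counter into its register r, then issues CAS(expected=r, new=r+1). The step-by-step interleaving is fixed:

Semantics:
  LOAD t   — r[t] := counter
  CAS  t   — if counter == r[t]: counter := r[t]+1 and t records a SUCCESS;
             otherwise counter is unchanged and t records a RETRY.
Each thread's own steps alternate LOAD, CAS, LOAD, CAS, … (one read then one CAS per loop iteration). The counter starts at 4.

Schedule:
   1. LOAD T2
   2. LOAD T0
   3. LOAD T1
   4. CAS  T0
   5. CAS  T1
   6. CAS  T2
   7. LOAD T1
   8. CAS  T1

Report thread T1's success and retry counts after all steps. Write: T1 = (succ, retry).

step 1: T2 LOAD ⇒ load; ctr=4 reg=4
step 2: T0 LOAD ⇒ load; ctr=4 reg=4
step 3: T1 LOAD ⇒ load; ctr=4 reg=4
step 4: T0 CAS ⇒ ok; ctr=5 reg=4
step 5: T1 CAS ⇒ retry; ctr=5 reg=4
step 6: T2 CAS ⇒ retry; ctr=5 reg=4
step 7: T1 LOAD ⇒ load; ctr=5 reg=5
step 8: T1 CAS ⇒ ok; ctr=6 reg=5

T1 = (1, 1)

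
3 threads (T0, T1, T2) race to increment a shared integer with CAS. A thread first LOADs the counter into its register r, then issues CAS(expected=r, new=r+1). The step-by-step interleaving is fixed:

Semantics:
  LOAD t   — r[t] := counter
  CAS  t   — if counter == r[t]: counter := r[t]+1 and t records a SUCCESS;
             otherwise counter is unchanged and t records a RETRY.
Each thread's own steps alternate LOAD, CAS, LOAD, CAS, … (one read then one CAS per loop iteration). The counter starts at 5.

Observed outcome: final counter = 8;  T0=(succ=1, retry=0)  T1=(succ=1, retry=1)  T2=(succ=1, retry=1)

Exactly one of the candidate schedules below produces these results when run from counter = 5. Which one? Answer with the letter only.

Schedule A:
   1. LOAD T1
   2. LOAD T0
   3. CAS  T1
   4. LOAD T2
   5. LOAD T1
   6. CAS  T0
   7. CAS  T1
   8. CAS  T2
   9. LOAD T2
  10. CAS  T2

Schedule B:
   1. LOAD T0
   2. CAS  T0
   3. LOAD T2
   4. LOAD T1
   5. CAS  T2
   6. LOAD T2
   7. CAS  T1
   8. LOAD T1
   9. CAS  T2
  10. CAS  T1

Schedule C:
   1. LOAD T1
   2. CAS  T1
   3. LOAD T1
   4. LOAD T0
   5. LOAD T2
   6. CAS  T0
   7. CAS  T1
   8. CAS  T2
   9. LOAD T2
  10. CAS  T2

C

Simulating candidate C:
T1 LOAD — after: cnt=5, r=5 — load
T1 CAS — after: cnt=6, r=5 — ok
T1 LOAD — after: cnt=6, r=6 — load
T0 LOAD — after: cnt=6, r=6 — load
T2 LOAD — after: cnt=6, r=6 — load
T0 CAS — after: cnt=7, r=6 — ok
T1 CAS — after: cnt=7, r=6 — retry
T2 CAS — after: cnt=7, r=6 — retry
T2 LOAD — after: cnt=7, r=7 — load
T2 CAS — after: cnt=8, r=7 — ok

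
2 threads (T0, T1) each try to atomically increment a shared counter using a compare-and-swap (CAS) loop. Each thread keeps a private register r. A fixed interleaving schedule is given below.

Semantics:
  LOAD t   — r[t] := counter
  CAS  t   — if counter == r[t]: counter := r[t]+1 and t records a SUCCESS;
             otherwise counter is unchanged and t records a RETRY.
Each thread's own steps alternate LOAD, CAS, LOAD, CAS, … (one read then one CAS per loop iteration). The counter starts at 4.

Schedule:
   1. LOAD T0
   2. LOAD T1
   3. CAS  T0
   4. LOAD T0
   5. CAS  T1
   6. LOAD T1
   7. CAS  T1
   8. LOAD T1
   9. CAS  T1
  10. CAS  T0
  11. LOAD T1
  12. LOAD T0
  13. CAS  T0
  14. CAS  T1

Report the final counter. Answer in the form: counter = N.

counter = 8

1. LOAD T0 → mem=4 r[T0]=4 [LOAD]
2. LOAD T1 → mem=4 r[T1]=4 [LOAD]
3. CAS T0 → mem=5 r[T0]=4 [OK]
4. LOAD T0 → mem=5 r[T0]=5 [LOAD]
5. CAS T1 → mem=5 r[T1]=4 [RETRY]
6. LOAD T1 → mem=5 r[T1]=5 [LOAD]
7. CAS T1 → mem=6 r[T1]=5 [OK]
8. LOAD T1 → mem=6 r[T1]=6 [LOAD]
9. CAS T1 → mem=7 r[T1]=6 [OK]
10. CAS T0 → mem=7 r[T0]=5 [RETRY]
11. LOAD T1 → mem=7 r[T1]=7 [LOAD]
12. LOAD T0 → mem=7 r[T0]=7 [LOAD]
13. CAS T0 → mem=8 r[T0]=7 [OK]
14. CAS T1 → mem=8 r[T1]=7 [RETRY]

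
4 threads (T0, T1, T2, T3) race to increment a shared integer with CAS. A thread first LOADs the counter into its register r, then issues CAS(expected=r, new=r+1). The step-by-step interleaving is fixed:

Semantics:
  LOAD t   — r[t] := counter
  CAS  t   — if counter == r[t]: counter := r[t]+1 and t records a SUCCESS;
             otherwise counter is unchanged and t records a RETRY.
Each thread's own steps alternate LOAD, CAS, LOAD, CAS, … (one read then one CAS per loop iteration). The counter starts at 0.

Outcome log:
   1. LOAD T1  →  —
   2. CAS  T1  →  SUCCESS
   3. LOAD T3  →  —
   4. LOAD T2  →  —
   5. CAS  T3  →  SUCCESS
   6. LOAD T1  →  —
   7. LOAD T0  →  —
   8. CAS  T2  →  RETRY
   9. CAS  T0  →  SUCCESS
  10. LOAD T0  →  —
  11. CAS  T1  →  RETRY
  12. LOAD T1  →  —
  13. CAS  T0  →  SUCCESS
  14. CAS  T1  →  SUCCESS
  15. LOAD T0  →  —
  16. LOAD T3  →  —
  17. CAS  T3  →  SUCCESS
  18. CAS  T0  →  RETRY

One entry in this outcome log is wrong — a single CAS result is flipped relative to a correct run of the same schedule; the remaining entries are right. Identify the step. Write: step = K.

step = 14

Reference trace:
T1 LOAD — after: cnt=0, r=0 — load
T1 CAS — after: cnt=1, r=0 — ok
T3 LOAD — after: cnt=1, r=1 — load
T2 LOAD — after: cnt=1, r=1 — load
T3 CAS — after: cnt=2, r=1 — ok
T1 LOAD — after: cnt=2, r=2 — load
T0 LOAD — after: cnt=2, r=2 — load
T2 CAS — after: cnt=2, r=1 — retry
T0 CAS — after: cnt=3, r=2 — ok
T0 LOAD — after: cnt=3, r=3 — load
T1 CAS — after: cnt=3, r=2 — retry
T1 LOAD — after: cnt=3, r=3 — load
T0 CAS — after: cnt=4, r=3 — ok
T1 CAS — after: cnt=4, r=3 — retry
T0 LOAD — after: cnt=4, r=4 — load
T3 LOAD — after: cnt=4, r=4 — load
T3 CAS — after: cnt=5, r=4 — ok
T0 CAS — after: cnt=5, r=4 — retry
Flip is step 14.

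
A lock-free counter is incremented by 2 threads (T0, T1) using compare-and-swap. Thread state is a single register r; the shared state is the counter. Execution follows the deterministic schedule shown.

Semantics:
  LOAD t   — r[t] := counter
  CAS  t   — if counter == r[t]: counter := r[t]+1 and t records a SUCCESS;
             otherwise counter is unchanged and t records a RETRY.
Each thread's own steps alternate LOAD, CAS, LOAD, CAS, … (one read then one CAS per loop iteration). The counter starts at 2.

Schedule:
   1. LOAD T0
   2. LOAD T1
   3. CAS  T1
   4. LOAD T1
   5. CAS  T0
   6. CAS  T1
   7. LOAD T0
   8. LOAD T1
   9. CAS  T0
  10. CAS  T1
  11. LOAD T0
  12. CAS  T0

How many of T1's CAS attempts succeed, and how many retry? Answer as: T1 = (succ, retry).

T1 = (2, 1)

step 1: T0 LOAD ⇒ load; ctr=2 reg=2
step 2: T1 LOAD ⇒ load; ctr=2 reg=2
step 3: T1 CAS ⇒ ok; ctr=3 reg=2
step 4: T1 LOAD ⇒ load; ctr=3 reg=3
step 5: T0 CAS ⇒ retry; ctr=3 reg=2
step 6: T1 CAS ⇒ ok; ctr=4 reg=3
step 7: T0 LOAD ⇒ load; ctr=4 reg=4
step 8: T1 LOAD ⇒ load; ctr=4 reg=4
step 9: T0 CAS ⇒ ok; ctr=5 reg=4
step 10: T1 CAS ⇒ retry; ctr=5 reg=4
step 11: T0 LOAD ⇒ load; ctr=5 reg=5
step 12: T0 CAS ⇒ ok; ctr=6 reg=5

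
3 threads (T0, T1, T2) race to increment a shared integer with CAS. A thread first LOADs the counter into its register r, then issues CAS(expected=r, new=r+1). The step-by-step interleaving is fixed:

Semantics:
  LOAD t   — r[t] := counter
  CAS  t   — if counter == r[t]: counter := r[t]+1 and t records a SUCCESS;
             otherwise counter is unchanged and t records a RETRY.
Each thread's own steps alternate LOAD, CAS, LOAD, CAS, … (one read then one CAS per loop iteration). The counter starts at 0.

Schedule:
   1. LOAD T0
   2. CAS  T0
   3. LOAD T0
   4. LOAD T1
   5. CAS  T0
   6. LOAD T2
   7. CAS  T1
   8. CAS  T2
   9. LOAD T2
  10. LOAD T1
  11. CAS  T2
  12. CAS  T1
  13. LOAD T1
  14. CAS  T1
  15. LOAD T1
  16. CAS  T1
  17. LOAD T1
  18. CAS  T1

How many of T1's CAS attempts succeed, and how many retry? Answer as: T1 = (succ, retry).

step 1: T0 LOAD ⇒ load; ctr=0 reg=0
step 2: T0 CAS ⇒ ok; ctr=1 reg=0
step 3: T0 LOAD ⇒ load; ctr=1 reg=1
step 4: T1 LOAD ⇒ load; ctr=1 reg=1
step 5: T0 CAS ⇒ ok; ctr=2 reg=1
step 6: T2 LOAD ⇒ load; ctr=2 reg=2
step 7: T1 CAS ⇒ retry; ctr=2 reg=1
step 8: T2 CAS ⇒ ok; ctr=3 reg=2
step 9: T2 LOAD ⇒ load; ctr=3 reg=3
step 10: T1 LOAD ⇒ load; ctr=3 reg=3
step 11: T2 CAS ⇒ ok; ctr=4 reg=3
step 12: T1 CAS ⇒ retry; ctr=4 reg=3
step 13: T1 LOAD ⇒ load; ctr=4 reg=4
step 14: T1 CAS ⇒ ok; ctr=5 reg=4
step 15: T1 LOAD ⇒ load; ctr=5 reg=5
step 16: T1 CAS ⇒ ok; ctr=6 reg=5
step 17: T1 LOAD ⇒ load; ctr=6 reg=6
step 18: T1 CAS ⇒ ok; ctr=7 reg=6

T1 = (3, 2)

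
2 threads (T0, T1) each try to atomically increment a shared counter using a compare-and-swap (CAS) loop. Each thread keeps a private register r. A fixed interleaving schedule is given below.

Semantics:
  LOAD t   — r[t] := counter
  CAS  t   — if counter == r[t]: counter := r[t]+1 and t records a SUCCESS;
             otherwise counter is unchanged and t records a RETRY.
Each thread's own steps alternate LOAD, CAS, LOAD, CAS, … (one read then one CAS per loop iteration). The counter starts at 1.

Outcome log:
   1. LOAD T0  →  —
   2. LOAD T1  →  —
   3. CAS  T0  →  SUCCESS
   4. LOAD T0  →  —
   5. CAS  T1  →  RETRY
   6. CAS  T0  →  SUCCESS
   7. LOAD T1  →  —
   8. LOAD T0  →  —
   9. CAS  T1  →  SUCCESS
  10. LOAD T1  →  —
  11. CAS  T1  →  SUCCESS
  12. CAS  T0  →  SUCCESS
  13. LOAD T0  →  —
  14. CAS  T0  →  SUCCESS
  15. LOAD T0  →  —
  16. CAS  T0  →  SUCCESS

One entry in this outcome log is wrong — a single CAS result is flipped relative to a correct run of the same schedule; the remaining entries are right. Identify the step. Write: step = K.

Re-executing:
1. LOAD T0 → mem=1 r[T0]=1 [LOAD]
2. LOAD T1 → mem=1 r[T1]=1 [LOAD]
3. CAS T0 → mem=2 r[T0]=1 [OK]
4. LOAD T0 → mem=2 r[T0]=2 [LOAD]
5. CAS T1 → mem=2 r[T1]=1 [RETRY]
6. CAS T0 → mem=3 r[T0]=2 [OK]
7. LOAD T1 → mem=3 r[T1]=3 [LOAD]
8. LOAD T0 → mem=3 r[T0]=3 [LOAD]
9. CAS T1 → mem=4 r[T1]=3 [OK]
10. LOAD T1 → mem=4 r[T1]=4 [LOAD]
11. CAS T1 → mem=5 r[T1]=4 [OK]
12. CAS T0 → mem=5 r[T0]=3 [RETRY]
13. LOAD T0 → mem=5 r[T0]=5 [LOAD]
14. CAS T0 → mem=6 r[T0]=5 [OK]
15. LOAD T0 → mem=6 r[T0]=6 [LOAD]
16. CAS T0 → mem=7 r[T0]=6 [OK]
Log disagrees first at step 12.

step = 12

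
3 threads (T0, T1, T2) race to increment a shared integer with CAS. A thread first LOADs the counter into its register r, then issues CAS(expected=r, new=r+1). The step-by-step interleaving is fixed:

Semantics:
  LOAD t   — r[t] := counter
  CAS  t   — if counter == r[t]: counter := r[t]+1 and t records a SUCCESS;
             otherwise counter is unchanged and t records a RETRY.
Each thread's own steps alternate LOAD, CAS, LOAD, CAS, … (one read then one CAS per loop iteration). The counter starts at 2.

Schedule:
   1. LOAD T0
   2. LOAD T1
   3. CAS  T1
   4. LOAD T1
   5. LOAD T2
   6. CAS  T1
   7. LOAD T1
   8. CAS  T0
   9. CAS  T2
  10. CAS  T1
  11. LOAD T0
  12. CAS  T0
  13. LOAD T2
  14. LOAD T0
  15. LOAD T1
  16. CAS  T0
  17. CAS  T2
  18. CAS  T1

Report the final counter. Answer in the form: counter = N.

counter = 7

   1) LOAD T0:  M=2  r_T0=2
   2) LOAD T1:  M=2  r_T1=2
   3) CAS  T1:  M=3  r_T1=2 ✓
   4) LOAD T1:  M=3  r_T1=3
   5) LOAD T2:  M=3  r_T2=3
   6) CAS  T1:  M=4  r_T1=3 ✓
   7) LOAD T1:  M=4  r_T1=4
   8) CAS  T0:  M=4  r_T0=2 ✗
   9) CAS  T2:  M=4  r_T2=3 ✗
  10) CAS  T1:  M=5  r_T1=4 ✓
  11) LOAD T0:  M=5  r_T0=5
  12) CAS  T0:  M=6  r_T0=5 ✓
  13) LOAD T2:  M=6  r_T2=6
  14) LOAD T0:  M=6  r_T0=6
  15) LOAD T1:  M=6  r_T1=6
  16) CAS  T0:  M=7  r_T0=6 ✓
  17) CAS  T2:  M=7  r_T2=6 ✗
  18) CAS  T1:  M=7  r_T1=6 ✗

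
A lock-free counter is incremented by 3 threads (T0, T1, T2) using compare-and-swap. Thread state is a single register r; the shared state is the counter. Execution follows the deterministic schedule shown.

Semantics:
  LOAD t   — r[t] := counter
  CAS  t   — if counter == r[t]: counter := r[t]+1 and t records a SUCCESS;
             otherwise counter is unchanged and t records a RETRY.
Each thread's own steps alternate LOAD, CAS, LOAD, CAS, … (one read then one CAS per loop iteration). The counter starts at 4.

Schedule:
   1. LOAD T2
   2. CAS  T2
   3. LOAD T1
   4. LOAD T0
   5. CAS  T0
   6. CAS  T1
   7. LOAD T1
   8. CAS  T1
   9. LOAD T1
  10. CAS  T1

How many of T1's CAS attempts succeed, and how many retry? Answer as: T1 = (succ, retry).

T1 = (2, 1)

T2 LOAD — after: cnt=4, r=4 — load
T2 CAS — after: cnt=5, r=4 — ok
T1 LOAD — after: cnt=5, r=5 — load
T0 LOAD — after: cnt=5, r=5 — load
T0 CAS — after: cnt=6, r=5 — ok
T1 CAS — after: cnt=6, r=5 — retry
T1 LOAD — after: cnt=6, r=6 — load
T1 CAS — after: cnt=7, r=6 — ok
T1 LOAD — after: cnt=7, r=7 — load
T1 CAS — after: cnt=8, r=7 — ok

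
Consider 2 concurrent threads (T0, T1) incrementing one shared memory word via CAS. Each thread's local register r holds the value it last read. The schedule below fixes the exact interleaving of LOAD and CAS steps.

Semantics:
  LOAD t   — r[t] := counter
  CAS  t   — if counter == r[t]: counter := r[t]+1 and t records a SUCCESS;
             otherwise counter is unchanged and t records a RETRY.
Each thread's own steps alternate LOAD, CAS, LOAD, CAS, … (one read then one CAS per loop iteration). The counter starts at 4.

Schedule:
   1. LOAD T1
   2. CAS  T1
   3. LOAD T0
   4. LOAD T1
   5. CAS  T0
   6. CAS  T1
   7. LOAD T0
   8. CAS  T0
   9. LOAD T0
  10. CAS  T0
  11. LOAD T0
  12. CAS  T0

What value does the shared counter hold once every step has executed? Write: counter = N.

counter = 9

1. LOAD T1 → mem=4 r[T1]=4 [LOAD]
2. CAS T1 → mem=5 r[T1]=4 [OK]
3. LOAD T0 → mem=5 r[T0]=5 [LOAD]
4. LOAD T1 → mem=5 r[T1]=5 [LOAD]
5. CAS T0 → mem=6 r[T0]=5 [OK]
6. CAS T1 → mem=6 r[T1]=5 [RETRY]
7. LOAD T0 → mem=6 r[T0]=6 [LOAD]
8. CAS T0 → mem=7 r[T0]=6 [OK]
9. LOAD T0 → mem=7 r[T0]=7 [LOAD]
10. CAS T0 → mem=8 r[T0]=7 [OK]
11. LOAD T0 → mem=8 r[T0]=8 [LOAD]
12. CAS T0 → mem=9 r[T0]=8 [OK]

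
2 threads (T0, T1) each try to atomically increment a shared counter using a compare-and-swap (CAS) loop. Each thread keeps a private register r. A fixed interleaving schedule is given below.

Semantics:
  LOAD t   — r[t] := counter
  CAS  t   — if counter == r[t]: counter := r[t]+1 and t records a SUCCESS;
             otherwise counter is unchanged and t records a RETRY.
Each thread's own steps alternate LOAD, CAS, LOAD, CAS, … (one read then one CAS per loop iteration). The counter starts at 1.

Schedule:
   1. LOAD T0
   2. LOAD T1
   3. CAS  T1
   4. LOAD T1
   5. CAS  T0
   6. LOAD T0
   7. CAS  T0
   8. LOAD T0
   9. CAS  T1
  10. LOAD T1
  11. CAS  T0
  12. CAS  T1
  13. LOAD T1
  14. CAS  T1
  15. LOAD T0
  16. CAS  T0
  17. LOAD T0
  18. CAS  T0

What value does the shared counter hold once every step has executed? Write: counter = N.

counter = 7

   1) LOAD T0:  M=1  r_T0=1
   2) LOAD T1:  M=1  r_T1=1
   3) CAS  T1:  M=2  r_T1=1 ✓
   4) LOAD T1:  M=2  r_T1=2
   5) CAS  T0:  M=2  r_T0=1 ✗
   6) LOAD T0:  M=2  r_T0=2
   7) CAS  T0:  M=3  r_T0=2 ✓
   8) LOAD T0:  M=3  r_T0=3
   9) CAS  T1:  M=3  r_T1=2 ✗
  10) LOAD T1:  M=3  r_T1=3
  11) CAS  T0:  M=4  r_T0=3 ✓
  12) CAS  T1:  M=4  r_T1=3 ✗
  13) LOAD T1:  M=4  r_T1=4
  14) CAS  T1:  M=5  r_T1=4 ✓
  15) LOAD T0:  M=5  r_T0=5
  16) CAS  T0:  M=6  r_T0=5 ✓
  17) LOAD T0:  M=6  r_T0=6
  18) CAS  T0:  M=7  r_T0=6 ✓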